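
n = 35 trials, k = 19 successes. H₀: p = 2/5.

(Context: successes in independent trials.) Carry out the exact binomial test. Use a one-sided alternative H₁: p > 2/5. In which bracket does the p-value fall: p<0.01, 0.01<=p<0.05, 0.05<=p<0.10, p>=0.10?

p-value bracket: 0.05<=p<0.10

Exact binomial: n=35, k=19, p₀=2/5=0.4000
P(X≥19) from Σ C(n,i)·p₀^i·(1−p₀)^(n−i)
p-value (one-sided, H₁ greater) = 0.06153
→ bracket: 0.05<=p<0.10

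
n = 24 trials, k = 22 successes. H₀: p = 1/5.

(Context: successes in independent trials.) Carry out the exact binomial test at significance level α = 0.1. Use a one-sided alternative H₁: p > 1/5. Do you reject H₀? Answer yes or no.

Exact binomial: n=24, k=22, p₀=1/5=0.2000
P(X≥22) from Σ C(n,i)·p₀^i·(1−p₀)^(n−i)
p-value (one-sided, H₁ greater) = 0.00000
At α=0.1: p < α → reject H₀

reject H₀: yes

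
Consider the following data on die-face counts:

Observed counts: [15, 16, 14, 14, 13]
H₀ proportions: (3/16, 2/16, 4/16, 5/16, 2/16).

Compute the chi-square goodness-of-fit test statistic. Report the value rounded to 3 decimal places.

test statistic = 11.489

n = 72; E_i = n·p_i = [13.50, 9.00, 18.00, 22.50, 9.00]
χ² = (15−13.50)²/13.50 + (16−9.00)²/9.00 + (14−18.00)²/18.00 + (14−22.50)²/22.50 + (13−9.00)²/9.00 = 11.4889
df = 4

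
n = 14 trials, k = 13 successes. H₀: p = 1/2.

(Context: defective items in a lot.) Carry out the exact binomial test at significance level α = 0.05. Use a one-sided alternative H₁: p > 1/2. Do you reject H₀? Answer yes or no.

reject H₀: yes

Exact binomial: n=14, k=13, p₀=1/2=0.5000
P(X≥13) from Σ C(n,i)·p₀^i·(1−p₀)^(n−i)
p-value (one-sided, H₁ greater) = 0.00092
At α=0.05: p < α → reject H₀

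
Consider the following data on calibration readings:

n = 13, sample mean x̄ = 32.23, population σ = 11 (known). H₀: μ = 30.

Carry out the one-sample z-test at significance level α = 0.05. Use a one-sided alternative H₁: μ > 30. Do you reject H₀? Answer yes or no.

reject H₀: no

SE = σ/√n = 11/√13 = 3.0509
z = (x̄−μ₀)/SE = (32.23−30)/3.0509 = 0.7309
p-value (one-sided, H₁ greater) = 0.23241
At α=0.05: p ≥ α → fail to reject H₀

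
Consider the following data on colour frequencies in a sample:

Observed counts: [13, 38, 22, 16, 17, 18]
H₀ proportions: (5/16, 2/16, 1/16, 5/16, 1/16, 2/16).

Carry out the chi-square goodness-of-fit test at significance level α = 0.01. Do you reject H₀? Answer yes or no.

n = 124; E_i = n·p_i = [38.75, 15.50, 7.75, 38.75, 7.75, 15.50]
χ² = (13−38.75)²/38.75 + (38−15.50)²/15.50 + (22−7.75)²/7.75 + (16−38.75)²/38.75 + (17−7.75)²/7.75 + (18−15.50)²/15.50 = 100.7742
df = 5
p-value (upper-tail) = 0.00000
At α=0.01: p < α → reject H₀

reject H₀: yes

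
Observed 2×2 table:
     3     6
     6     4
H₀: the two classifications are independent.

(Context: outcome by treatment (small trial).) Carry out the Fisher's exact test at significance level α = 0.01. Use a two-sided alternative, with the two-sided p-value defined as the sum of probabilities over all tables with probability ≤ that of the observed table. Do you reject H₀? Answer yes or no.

reject H₀: no

Margins: r₁=9, r₂=10, c₁=9, c₂=10, n=19
p_obs = C(9,3)·C(10,6)/C(19,9); sum pmf over tables with pmf ≤ p_obs
p-value (two-sided) = 0.36985
At α=0.01: p ≥ α → fail to reject H₀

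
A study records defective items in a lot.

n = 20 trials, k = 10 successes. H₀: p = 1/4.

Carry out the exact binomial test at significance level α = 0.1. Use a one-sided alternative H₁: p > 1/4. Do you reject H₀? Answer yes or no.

reject H₀: yes

Exact binomial: n=20, k=10, p₀=1/4=0.2500
P(X≥10) from Σ C(n,i)·p₀^i·(1−p₀)^(n−i)
p-value (one-sided, H₁ greater) = 0.01386
At α=0.1: p < α → reject H₀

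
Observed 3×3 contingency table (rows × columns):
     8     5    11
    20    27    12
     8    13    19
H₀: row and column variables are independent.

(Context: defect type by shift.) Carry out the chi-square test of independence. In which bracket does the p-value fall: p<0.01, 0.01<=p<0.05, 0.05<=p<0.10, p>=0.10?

Row totals [24, 59, 40], col totals [36, 45, 42], n=123
χ² = (8−7.02)²/7.02 + (5−8.78)²/8.78 + (11−8.20)²/8.20 + (20−17.27)²/17.27 + (27−21.59)²/21.59 + (12−20.15)²/20.15 + (8−11.71)²/11.71 + (13−14.63)²/14.63 + (19−13.66)²/13.66 = 11.2530
df = 4
p-value (upper-tail) = 0.02386
→ bracket: 0.01<=p<0.05

p-value bracket: 0.01<=p<0.05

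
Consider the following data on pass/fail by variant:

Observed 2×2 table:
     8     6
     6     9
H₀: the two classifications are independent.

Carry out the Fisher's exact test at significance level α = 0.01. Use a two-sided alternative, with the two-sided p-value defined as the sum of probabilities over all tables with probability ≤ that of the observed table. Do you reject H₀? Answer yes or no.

reject H₀: no

Margins: r₁=14, r₂=15, c₁=14, c₂=15, n=29
p_obs = C(14,8)·C(15,6)/C(29,14); sum pmf over tables with pmf ≤ p_obs
p-value (two-sided) = 0.46609
At α=0.01: p ≥ α → fail to reject H₀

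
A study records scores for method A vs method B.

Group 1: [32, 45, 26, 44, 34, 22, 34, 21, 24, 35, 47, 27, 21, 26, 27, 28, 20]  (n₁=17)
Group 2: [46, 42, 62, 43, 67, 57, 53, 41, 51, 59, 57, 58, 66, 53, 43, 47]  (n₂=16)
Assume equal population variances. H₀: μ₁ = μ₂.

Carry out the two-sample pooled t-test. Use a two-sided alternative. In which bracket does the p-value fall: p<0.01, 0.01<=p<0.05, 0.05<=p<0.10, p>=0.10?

x̄₁=30.176, s₁=8.611, n₁=17
x̄₂=52.812, s₂=8.534, n₂=16
s_p² = [16·8.611² + 15·8.534²]/31 = 73.5132
SE = √(s_p²·(1/17+1/16)) = 2.9864
t = (30.176−52.812)/2.9864 = -7.5796
df = 31
p-value (two-sided) = 0.00000
→ bracket: p<0.01

p-value bracket: p<0.01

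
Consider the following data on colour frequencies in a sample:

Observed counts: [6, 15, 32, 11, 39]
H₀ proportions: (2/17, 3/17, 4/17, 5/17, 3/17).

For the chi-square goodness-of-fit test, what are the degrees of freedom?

degrees of freedom = 4

df = k − 1 = 5 − 1 = 4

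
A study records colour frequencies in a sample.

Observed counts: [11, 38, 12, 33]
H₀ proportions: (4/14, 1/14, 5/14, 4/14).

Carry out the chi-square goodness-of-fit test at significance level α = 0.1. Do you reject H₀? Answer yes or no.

n = 94; E_i = n·p_i = [26.86, 6.71, 33.57, 26.86]
χ² = (11−26.86)²/26.86 + (38−6.71)²/6.71 + (12−33.57)²/33.57 + (33−26.86)²/26.86 = 170.4064
df = 3
p-value (upper-tail) = 0.00000
At α=0.1: p < α → reject H₀

reject H₀: yes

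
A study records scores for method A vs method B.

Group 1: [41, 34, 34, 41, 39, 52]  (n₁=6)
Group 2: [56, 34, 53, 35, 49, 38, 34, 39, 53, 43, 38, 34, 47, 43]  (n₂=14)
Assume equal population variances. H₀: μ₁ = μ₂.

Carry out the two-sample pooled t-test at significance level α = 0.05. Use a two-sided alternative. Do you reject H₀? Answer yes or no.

reject H₀: no

x̄₁=40.167, s₁=6.616, n₁=6
x̄₂=42.571, s₂=7.803, n₂=14
s_p² = [5·6.616² + 13·7.803²]/18 = 56.1257
SE = √(s_p²·(1/6+1/14)) = 3.6556
t = (40.167−42.571)/3.6556 = -0.6578
df = 18
p-value (two-sided) = 0.51897
At α=0.05: p ≥ α → fail to reject H₀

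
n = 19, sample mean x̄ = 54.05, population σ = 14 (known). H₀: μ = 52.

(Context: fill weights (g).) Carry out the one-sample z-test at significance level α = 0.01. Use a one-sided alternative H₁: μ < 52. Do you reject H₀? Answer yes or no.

reject H₀: no

SE = σ/√n = 14/√19 = 3.2118
z = (x̄−μ₀)/SE = (54.05−52)/3.2118 = 0.6383
p-value (one-sided, H₁ less) = 0.73835
At α=0.01: p ≥ α → fail to reject H₀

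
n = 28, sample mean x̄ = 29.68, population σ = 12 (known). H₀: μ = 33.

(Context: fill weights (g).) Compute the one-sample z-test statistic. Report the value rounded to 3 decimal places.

SE = σ/√n = 12/√28 = 2.2678
z = (x̄−μ₀)/SE = (29.68−33)/2.2678 = -1.4640

test statistic = -1.464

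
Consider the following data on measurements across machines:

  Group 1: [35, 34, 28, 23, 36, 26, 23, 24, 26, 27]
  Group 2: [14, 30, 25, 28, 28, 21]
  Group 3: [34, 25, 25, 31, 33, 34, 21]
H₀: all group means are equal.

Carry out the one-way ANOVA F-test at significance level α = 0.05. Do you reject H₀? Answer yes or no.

Group means [28.20, 24.33, 29.00], grand mean 27.435
SSB = Σnᵢ(x̄ᵢ−x̄)² = 80.719; SSW = ΣΣ(x−x̄ᵢ)² = 566.933
MSB = 80.719/2 = 40.3594; MSW = 566.933/20 = 28.3467
F = MSB/MSW = 1.4238
df = (2, 20)
p-value (upper-tail) = 0.26418
At α=0.05: p ≥ α → fail to reject H₀

reject H₀: no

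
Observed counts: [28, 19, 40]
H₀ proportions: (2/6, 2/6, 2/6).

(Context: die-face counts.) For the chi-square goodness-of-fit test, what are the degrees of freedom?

df = k − 1 = 3 − 1 = 2

degrees of freedom = 2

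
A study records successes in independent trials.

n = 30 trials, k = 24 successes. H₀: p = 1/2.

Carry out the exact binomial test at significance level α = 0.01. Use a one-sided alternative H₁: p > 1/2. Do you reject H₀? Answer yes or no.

Exact binomial: n=30, k=24, p₀=1/2=0.5000
P(X≥24) from Σ C(n,i)·p₀^i·(1−p₀)^(n−i)
p-value (one-sided, H₁ greater) = 0.00072
At α=0.01: p < α → reject H₀

reject H₀: yes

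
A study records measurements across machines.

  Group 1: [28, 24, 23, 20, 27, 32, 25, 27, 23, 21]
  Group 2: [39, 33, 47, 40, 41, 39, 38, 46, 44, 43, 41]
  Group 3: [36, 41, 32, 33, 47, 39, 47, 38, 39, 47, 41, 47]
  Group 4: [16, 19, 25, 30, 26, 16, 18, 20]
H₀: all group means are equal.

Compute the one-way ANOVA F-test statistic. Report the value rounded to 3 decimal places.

Group means [25.00, 41.00, 40.58, 21.25], grand mean 33.122
SSB = Σnᵢ(x̄ᵢ−x̄)² = 3137.974; SSW = ΣΣ(x−x̄ᵢ)² = 786.417
MSB = 3137.974/3 = 1045.9912; MSW = 786.417/37 = 21.2545
F = MSB/MSW = 49.2127
df = (3, 37)

test statistic = 49.213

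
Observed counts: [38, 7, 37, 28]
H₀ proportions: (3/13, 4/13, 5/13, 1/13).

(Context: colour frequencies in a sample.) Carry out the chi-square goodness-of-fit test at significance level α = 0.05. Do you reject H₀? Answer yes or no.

reject H₀: yes

n = 110; E_i = n·p_i = [25.38, 33.85, 42.31, 8.46]
χ² = (38−25.38)²/25.38 + (7−33.85)²/33.85 + (37−42.31)²/42.31 + (28−8.46)²/8.46 = 73.3453
df = 3
p-value (upper-tail) = 0.00000
At α=0.05: p < α → reject H₀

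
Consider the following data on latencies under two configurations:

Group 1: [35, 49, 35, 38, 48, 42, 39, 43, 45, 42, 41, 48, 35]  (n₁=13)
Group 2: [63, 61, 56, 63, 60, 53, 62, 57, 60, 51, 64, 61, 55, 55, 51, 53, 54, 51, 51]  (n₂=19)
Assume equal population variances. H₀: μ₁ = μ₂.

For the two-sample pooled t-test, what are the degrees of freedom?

degrees of freedom = 30

df = n₁ + n₂ − 2 = 13 + 19 − 2 = 30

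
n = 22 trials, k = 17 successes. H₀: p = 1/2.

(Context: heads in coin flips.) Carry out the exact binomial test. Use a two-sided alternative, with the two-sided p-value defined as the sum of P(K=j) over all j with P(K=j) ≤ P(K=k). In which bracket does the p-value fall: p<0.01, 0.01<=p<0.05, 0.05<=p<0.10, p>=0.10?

p-value bracket: 0.01<=p<0.05

Exact binomial: n=22, k=17, p₀=1/2=0.5000
P(X=j) = C(n,j)·p₀^j·(1−p₀)^(n−j); p = Σ P(X=j) over j with P(X=j) ≤ P(X=17)
p-value (two-sided) = 0.01690
→ bracket: 0.01<=p<0.05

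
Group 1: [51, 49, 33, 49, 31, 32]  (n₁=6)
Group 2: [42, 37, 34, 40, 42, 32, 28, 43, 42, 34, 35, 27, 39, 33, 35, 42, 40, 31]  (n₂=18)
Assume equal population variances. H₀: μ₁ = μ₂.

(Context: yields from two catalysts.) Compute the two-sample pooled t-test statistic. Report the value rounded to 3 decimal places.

test statistic = 1.448

x̄₁=40.833, s₁=9.725, n₁=6
x̄₂=36.444, s₂=5.067, n₂=18
s_p² = [5·9.725² + 17·5.067²]/22 = 41.3308
SE = √(s_p²·(1/6+1/18)) = 3.0306
t = (40.833−36.444)/3.0306 = 1.4482
df = 22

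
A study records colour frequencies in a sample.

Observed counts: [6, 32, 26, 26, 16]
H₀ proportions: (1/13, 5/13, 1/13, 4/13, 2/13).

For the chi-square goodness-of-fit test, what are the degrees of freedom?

degrees of freedom = 4

df = k − 1 = 5 − 1 = 4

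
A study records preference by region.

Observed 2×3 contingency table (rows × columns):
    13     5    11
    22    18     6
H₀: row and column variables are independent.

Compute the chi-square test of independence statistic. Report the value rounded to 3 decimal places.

test statistic = 7.674

Row totals [29, 46], col totals [35, 23, 17], n=75
χ² = (13−13.53)²/13.53 + (5−8.89)²/8.89 + (11−6.57)²/6.57 + (22−21.47)²/21.47 + (18−14.11)²/14.11 + (6−10.43)²/10.43 = 7.6736
df = 2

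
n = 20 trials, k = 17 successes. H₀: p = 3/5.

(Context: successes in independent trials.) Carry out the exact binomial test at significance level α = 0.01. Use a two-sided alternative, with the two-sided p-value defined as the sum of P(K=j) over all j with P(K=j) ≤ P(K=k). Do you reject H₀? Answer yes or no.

reject H₀: no

Exact binomial: n=20, k=17, p₀=3/5=0.6000
P(X=j) = C(n,j)·p₀^j·(1−p₀)^(n−j); p = Σ P(X=j) over j with P(X=j) ≤ P(X=17)
p-value (two-sided) = 0.02243
At α=0.01: p ≥ α → fail to reject H₀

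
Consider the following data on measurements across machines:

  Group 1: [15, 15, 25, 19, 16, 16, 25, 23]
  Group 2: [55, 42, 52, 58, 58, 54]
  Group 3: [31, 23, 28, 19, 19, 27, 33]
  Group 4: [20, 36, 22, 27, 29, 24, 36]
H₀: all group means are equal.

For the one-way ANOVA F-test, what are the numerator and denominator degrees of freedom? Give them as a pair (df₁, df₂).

degrees of freedom = [3, 24]

k = 4 groups, N = 28 total
df = (k−1, N−k) = (4−1, 28−4) = (3, 24)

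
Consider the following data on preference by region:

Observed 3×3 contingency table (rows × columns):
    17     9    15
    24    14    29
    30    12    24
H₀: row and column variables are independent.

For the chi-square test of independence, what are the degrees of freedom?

df = (r−1)(c−1) = (3−1)·(3−1) = 4

degrees of freedom = 4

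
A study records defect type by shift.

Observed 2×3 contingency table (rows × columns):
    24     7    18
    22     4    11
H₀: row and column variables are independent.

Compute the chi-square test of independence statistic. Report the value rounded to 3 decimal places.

Row totals [49, 37], col totals [46, 11, 29], n=86
χ² = (24−26.21)²/26.21 + (7−6.27)²/6.27 + (18−16.52)²/16.52 + (22−19.79)²/19.79 + (4−4.73)²/4.73 + (11−12.48)²/12.48 = 0.9387
df = 2

test statistic = 0.939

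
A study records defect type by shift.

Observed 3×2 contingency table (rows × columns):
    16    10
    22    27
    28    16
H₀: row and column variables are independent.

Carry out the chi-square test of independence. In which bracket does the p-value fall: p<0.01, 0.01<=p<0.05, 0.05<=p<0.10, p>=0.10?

Row totals [26, 49, 44], col totals [66, 53], n=119
χ² = (16−14.42)²/14.42 + (10−11.58)²/11.58 + (22−27.18)²/27.18 + (27−21.82)²/21.82 + (28−24.40)²/24.40 + (16−19.60)²/19.60 = 3.7926
df = 2
p-value (upper-tail) = 0.15012
→ bracket: p>=0.10

p-value bracket: p>=0.10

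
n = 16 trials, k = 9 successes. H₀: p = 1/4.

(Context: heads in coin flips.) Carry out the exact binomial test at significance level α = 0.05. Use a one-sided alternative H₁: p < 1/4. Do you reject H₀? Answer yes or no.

Exact binomial: n=16, k=9, p₀=1/4=0.2500
P(X≤9) from Σ C(n,i)·p₀^i·(1−p₀)^(n−i)
p-value (one-sided, H₁ less) = 0.99836
At α=0.05: p ≥ α → fail to reject H₀

reject H₀: no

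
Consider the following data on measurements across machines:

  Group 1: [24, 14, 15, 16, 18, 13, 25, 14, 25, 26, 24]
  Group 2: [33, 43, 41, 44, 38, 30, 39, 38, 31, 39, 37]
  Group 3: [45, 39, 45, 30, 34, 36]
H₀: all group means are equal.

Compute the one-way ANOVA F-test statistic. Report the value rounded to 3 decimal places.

Group means [19.45, 37.55, 38.17], grand mean 30.571
SSB = Σnᵢ(x̄ᵢ−x̄)² = 2240.569; SSW = ΣΣ(x−x̄ᵢ)² = 672.288
MSB = 2240.569/2 = 1120.2846; MSW = 672.288/25 = 26.8915
F = MSB/MSW = 41.6594
df = (2, 25)

test statistic = 41.659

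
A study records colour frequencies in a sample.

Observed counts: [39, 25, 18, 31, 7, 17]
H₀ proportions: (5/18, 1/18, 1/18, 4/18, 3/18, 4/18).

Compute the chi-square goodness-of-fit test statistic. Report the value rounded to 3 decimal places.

test statistic = 70.858

n = 137; E_i = n·p_i = [38.06, 7.61, 7.61, 30.44, 22.83, 30.44]
χ² = (39−38.06)²/38.06 + (25−7.61)²/7.61 + (18−7.61)²/7.61 + (31−30.44)²/30.44 + (7−22.83)²/22.83 + (17−30.44)²/30.44 = 70.8584
df = 5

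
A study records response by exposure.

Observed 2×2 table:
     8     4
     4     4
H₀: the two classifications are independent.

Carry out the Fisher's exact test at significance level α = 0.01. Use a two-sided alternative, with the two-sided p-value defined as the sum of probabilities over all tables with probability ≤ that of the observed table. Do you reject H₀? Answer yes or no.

Margins: r₁=12, r₂=8, c₁=12, c₂=8, n=20
p_obs = C(12,8)·C(8,4)/C(20,12); sum pmf over tables with pmf ≤ p_obs
p-value (two-sided) = 0.64792
At α=0.01: p ≥ α → fail to reject H₀

reject H₀: no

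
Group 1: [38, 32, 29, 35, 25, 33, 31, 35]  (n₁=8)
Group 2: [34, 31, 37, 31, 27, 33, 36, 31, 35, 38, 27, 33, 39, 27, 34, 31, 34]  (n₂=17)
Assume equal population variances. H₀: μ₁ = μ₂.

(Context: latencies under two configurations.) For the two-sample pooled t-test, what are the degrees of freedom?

degrees of freedom = 23

df = n₁ + n₂ − 2 = 8 + 17 − 2 = 23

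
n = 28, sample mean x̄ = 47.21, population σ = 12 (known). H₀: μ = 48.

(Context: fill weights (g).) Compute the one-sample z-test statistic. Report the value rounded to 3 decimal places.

SE = σ/√n = 12/√28 = 2.2678
z = (x̄−μ₀)/SE = (47.21−48)/2.2678 = -0.3484

test statistic = -0.348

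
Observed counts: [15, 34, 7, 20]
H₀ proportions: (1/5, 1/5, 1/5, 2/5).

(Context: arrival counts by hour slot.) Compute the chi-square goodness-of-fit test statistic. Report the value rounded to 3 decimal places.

test statistic = 31.237

n = 76; E_i = n·p_i = [15.20, 15.20, 15.20, 30.40]
χ² = (15−15.20)²/15.20 + (34−15.20)²/15.20 + (7−15.20)²/15.20 + (20−30.40)²/30.40 = 31.2368
df = 3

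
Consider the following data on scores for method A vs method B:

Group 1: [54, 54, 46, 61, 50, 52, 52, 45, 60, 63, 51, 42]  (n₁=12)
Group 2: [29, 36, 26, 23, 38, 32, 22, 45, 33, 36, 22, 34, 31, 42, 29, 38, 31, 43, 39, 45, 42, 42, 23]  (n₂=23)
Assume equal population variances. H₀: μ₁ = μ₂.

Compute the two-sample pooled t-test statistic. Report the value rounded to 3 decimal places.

x̄₁=52.500, s₁=6.474, n₁=12
x̄₂=33.957, s₂=7.529, n₂=23
s_p² = [11·6.474² + 22·7.529²]/33 = 51.7563
SE = √(s_p²·(1/12+1/23)) = 2.5619
t = (52.500−33.957)/2.5619 = 7.2382
df = 33

test statistic = 7.238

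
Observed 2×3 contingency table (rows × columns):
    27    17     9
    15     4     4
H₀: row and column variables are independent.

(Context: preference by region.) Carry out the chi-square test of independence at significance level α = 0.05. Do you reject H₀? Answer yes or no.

Row totals [53, 23], col totals [42, 21, 13], n=76
χ² = (27−29.29)²/29.29 + (17−14.64)²/14.64 + (9−9.07)²/9.07 + (15−12.71)²/12.71 + (4−6.36)²/6.36 + (4−3.93)²/3.93 = 1.8446
df = 2
p-value (upper-tail) = 0.39761
At α=0.05: p ≥ α → fail to reject H₀

reject H₀: no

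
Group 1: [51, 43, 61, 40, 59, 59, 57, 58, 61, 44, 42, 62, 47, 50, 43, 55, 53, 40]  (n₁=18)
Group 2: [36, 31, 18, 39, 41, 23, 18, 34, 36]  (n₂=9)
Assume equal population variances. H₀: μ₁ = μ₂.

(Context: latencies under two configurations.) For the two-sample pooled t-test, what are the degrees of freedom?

df = n₁ + n₂ − 2 = 18 + 9 − 2 = 25

degrees of freedom = 25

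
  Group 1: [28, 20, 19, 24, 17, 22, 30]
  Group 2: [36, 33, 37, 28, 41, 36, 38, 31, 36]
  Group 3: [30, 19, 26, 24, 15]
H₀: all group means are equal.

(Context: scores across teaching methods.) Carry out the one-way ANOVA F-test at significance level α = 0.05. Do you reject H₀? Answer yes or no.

reject H₀: yes

Group means [22.86, 35.11, 22.80], grand mean 28.095
SSB = Σnᵢ(x̄ᵢ−x̄)² = 775.263; SSW = ΣΣ(x−x̄ᵢ)² = 396.546
MSB = 775.263/2 = 387.6317; MSW = 396.546/18 = 22.0303
F = MSB/MSW = 17.5954
df = (2, 18)
p-value (upper-tail) = 0.00006
At α=0.05: p < α → reject H₀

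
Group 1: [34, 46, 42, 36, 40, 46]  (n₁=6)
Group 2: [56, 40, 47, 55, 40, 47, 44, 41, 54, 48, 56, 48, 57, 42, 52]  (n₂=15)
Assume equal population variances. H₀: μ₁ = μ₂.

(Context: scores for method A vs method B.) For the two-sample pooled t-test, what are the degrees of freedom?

df = n₁ + n₂ − 2 = 6 + 15 − 2 = 19

degrees of freedom = 19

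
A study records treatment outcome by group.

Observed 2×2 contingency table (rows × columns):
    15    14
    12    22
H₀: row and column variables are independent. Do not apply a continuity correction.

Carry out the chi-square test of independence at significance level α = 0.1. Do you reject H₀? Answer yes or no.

reject H₀: no

Row totals [29, 34], col totals [27, 36], n=63
χ² = (15−12.43)²/12.43 + (14−16.57)²/16.57 + (12−14.57)²/14.57 + (22−19.43)²/19.43 = 1.7252
df = 1
p-value (upper-tail) = 0.18903
At α=0.1: p ≥ α → fail to reject H₀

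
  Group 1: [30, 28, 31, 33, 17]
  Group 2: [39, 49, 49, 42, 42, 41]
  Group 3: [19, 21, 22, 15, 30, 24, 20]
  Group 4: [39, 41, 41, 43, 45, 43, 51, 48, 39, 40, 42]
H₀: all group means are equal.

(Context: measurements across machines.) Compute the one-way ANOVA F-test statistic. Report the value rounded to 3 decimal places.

test statistic = 42.363

Group means [27.80, 43.67, 21.57, 42.91], grand mean 35.310
SSB = Σnᵢ(x̄ᵢ−x̄)² = 2657.450; SSW = ΣΣ(x−x̄ᵢ)² = 522.757
MSB = 2657.450/3 = 885.8167; MSW = 522.757/25 = 20.9103
F = MSB/MSW = 42.3628
df = (3, 25)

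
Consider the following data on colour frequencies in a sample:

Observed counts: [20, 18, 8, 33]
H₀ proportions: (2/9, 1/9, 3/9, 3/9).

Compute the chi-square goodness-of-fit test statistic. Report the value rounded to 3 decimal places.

test statistic = 24.481

n = 79; E_i = n·p_i = [17.56, 8.78, 26.33, 26.33]
χ² = (20−17.56)²/17.56 + (18−8.78)²/8.78 + (8−26.33)²/26.33 + (33−26.33)²/26.33 = 24.4810
df = 3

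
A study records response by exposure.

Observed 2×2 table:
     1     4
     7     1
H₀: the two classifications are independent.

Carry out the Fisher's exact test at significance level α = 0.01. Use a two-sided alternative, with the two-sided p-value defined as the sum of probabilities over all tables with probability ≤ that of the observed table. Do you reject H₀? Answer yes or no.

reject H₀: no

Margins: r₁=5, r₂=8, c₁=8, c₂=5, n=13
p_obs = C(5,1)·C(8,7)/C(13,8); sum pmf over tables with pmf ≤ p_obs
p-value (two-sided) = 0.03186
At α=0.01: p ≥ α → fail to reject H₀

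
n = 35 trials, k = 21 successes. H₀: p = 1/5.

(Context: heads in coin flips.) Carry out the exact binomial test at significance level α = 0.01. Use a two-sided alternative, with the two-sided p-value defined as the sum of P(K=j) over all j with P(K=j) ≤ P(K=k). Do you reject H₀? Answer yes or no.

reject H₀: yes

Exact binomial: n=35, k=21, p₀=1/5=0.2000
P(X=j) = C(n,j)·p₀^j·(1−p₀)^(n−j); p = Σ P(X=j) over j with P(X=j) ≤ P(X=21)
p-value (two-sided) = 0.00000
At α=0.01: p < α → reject H₀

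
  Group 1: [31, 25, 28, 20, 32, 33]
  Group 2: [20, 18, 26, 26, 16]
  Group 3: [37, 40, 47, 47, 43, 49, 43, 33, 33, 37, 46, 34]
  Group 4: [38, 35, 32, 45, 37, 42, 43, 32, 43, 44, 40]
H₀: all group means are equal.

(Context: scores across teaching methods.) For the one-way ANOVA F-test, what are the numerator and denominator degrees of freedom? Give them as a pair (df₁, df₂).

degrees of freedom = [3, 30]

k = 4 groups, N = 34 total
df = (k−1, N−k) = (4−1, 34−4) = (3, 30)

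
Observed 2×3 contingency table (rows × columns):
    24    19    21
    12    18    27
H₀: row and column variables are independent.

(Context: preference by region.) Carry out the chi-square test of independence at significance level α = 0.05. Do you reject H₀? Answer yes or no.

reject H₀: no

Row totals [64, 57], col totals [36, 37, 48], n=121
χ² = (24−19.04)²/19.04 + (19−19.57)²/19.57 + (21−25.39)²/25.39 + (12−16.96)²/16.96 + (18−17.43)²/17.43 + (27−22.61)²/22.61 = 4.3867
df = 2
p-value (upper-tail) = 0.11154
At α=0.05: p ≥ α → fail to reject H₀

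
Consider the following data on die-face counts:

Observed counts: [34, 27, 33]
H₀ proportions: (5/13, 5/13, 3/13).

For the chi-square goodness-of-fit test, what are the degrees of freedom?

df = k − 1 = 3 − 1 = 2

degrees of freedom = 2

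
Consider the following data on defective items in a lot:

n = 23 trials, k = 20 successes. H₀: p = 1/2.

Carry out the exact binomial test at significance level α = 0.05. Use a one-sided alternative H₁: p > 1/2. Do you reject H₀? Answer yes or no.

Exact binomial: n=23, k=20, p₀=1/2=0.5000
P(X≥20) from Σ C(n,i)·p₀^i·(1−p₀)^(n−i)
p-value (one-sided, H₁ greater) = 0.00024
At α=0.05: p < α → reject H₀

reject H₀: yes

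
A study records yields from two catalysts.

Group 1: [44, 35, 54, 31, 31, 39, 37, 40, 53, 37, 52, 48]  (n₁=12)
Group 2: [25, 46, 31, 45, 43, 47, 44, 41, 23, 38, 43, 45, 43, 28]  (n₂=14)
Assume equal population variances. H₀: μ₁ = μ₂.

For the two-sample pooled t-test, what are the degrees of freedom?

df = n₁ + n₂ − 2 = 12 + 14 − 2 = 24

degrees of freedom = 24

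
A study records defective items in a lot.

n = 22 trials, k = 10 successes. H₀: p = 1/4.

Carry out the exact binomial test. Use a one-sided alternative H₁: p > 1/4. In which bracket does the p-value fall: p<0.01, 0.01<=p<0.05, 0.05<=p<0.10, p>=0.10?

p-value bracket: 0.01<=p<0.05

Exact binomial: n=22, k=10, p₀=1/4=0.2500
P(X≥10) from Σ C(n,i)·p₀^i·(1−p₀)^(n−i)
p-value (one-sided, H₁ greater) = 0.02951
→ bracket: 0.01<=p<0.05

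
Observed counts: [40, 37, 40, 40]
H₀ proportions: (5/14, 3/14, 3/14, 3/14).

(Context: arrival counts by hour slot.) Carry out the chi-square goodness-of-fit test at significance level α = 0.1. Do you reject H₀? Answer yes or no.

n = 157; E_i = n·p_i = [56.07, 33.64, 33.64, 33.64]
χ² = (40−56.07)²/56.07 + (37−33.64)²/33.64 + (40−33.64)²/33.64 + (40−33.64)²/33.64 = 7.3439
df = 3
p-value (upper-tail) = 0.06171
At α=0.1: p < α → reject H₀

reject H₀: yes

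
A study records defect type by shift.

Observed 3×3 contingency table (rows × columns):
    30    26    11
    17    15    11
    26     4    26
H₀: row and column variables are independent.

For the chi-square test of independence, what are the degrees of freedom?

degrees of freedom = 4

df = (r−1)(c−1) = (3−1)·(3−1) = 4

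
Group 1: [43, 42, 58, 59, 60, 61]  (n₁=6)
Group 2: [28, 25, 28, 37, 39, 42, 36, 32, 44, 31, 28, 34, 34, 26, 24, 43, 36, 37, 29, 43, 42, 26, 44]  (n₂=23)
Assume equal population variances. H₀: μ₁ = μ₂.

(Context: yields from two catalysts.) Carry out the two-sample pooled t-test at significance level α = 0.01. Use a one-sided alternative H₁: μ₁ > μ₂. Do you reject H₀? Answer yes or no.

x̄₁=53.833, s₁=8.841, n₁=6
x̄₂=34.261, s₂=6.723, n₂=23
s_p² = [5·8.841² + 22·6.723²]/27 = 51.3062
SE = √(s_p²·(1/6+1/23)) = 3.2836
t = (53.833−34.261)/3.2836 = 5.9608
df = 27
p-value (one-sided, H₁ greater) = 0.00000
At α=0.01: p < α → reject H₀

reject H₀: yes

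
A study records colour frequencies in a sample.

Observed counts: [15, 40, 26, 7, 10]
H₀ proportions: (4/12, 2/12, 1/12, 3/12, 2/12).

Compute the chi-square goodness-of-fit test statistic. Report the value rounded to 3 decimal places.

n = 98; E_i = n·p_i = [32.67, 16.33, 8.17, 24.50, 16.33]
χ² = (15−32.67)²/32.67 + (40−16.33)²/16.33 + (26−8.17)²/8.17 + (7−24.50)²/24.50 + (10−16.33)²/16.33 = 97.7449
df = 4

test statistic = 97.745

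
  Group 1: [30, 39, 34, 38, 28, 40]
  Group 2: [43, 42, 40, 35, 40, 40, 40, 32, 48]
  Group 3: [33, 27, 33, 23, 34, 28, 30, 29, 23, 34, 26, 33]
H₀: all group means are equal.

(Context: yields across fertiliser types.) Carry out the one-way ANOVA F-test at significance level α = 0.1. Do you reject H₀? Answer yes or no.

reject H₀: yes

Group means [34.83, 40.00, 29.42], grand mean 34.148
SSB = Σnᵢ(x̄ᵢ−x̄)² = 579.657; SSW = ΣΣ(x−x̄ᵢ)² = 473.750
MSB = 579.657/2 = 289.8287; MSW = 473.750/24 = 19.7396
F = MSB/MSW = 14.6826
df = (2, 24)
p-value (upper-tail) = 0.00007
At α=0.1: p < α → reject H₀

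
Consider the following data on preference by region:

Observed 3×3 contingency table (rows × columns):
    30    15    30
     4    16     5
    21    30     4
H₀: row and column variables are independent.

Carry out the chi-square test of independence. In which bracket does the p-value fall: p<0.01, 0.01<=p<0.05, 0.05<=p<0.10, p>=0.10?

p-value bracket: p<0.01

Row totals [75, 25, 55], col totals [55, 61, 39], n=155
χ² = (30−26.61)²/26.61 + (15−29.52)²/29.52 + (30−18.87)²/18.87 + (4−8.87)²/8.87 + (16−9.84)²/9.84 + (5−6.29)²/6.29 + (21−19.52)²/19.52 + (30−21.65)²/21.65 + (4−13.84)²/13.84 = 31.2637
df = 4
p-value (upper-tail) = 0.00000
→ bracket: p<0.01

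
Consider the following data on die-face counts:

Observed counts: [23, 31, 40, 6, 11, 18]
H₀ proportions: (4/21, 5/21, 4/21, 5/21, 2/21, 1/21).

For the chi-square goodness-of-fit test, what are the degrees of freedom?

df = k − 1 = 6 − 1 = 5

degrees of freedom = 5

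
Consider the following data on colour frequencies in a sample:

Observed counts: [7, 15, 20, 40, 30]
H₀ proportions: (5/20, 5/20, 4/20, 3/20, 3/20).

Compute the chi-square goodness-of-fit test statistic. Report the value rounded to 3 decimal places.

n = 112; E_i = n·p_i = [28.00, 28.00, 22.40, 16.80, 16.80]
χ² = (7−28.00)²/28.00 + (15−28.00)²/28.00 + (20−22.40)²/22.40 + (40−16.80)²/16.80 + (30−16.80)²/16.80 = 64.4524
df = 4

test statistic = 64.452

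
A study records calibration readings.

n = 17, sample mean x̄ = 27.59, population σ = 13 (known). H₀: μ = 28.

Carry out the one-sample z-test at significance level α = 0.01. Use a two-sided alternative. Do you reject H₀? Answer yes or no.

reject H₀: no

SE = σ/√n = 13/√17 = 3.1530
z = (x̄−μ₀)/SE = (27.59−28)/3.1530 = -0.1300
p-value (two-sided) = 0.89654
At α=0.01: p ≥ α → fail to reject H₀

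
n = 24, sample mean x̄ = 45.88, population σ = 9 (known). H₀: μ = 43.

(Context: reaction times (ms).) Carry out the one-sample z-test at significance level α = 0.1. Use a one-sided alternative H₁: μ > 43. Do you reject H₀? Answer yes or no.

reject H₀: yes

SE = σ/√n = 9/√24 = 1.8371
z = (x̄−μ₀)/SE = (45.88−43)/1.8371 = 1.5677
p-value (one-sided, H₁ greater) = 0.05848
At α=0.1: p < α → reject H₀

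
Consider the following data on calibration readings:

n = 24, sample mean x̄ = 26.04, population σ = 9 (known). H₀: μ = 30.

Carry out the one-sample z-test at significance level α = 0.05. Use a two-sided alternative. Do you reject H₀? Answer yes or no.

reject H₀: yes

SE = σ/√n = 9/√24 = 1.8371
z = (x̄−μ₀)/SE = (26.04−30)/1.8371 = -2.1556
p-value (two-sided) = 0.03112
At α=0.05: p < α → reject H₀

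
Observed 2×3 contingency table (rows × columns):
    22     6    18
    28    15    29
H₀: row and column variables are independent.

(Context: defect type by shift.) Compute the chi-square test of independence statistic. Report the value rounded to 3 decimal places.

test statistic = 1.495

Row totals [46, 72], col totals [50, 21, 47], n=118
χ² = (22−19.49)²/19.49 + (6−8.19)²/8.19 + (18−18.32)²/18.32 + (28−30.51)²/30.51 + (15−12.81)²/12.81 + (29−28.68)²/28.68 = 1.4954
df = 2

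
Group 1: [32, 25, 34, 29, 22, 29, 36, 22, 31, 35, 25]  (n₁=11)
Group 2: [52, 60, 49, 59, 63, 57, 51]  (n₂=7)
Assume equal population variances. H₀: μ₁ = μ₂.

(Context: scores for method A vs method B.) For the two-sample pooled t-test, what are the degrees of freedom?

degrees of freedom = 16

df = n₁ + n₂ − 2 = 11 + 7 − 2 = 16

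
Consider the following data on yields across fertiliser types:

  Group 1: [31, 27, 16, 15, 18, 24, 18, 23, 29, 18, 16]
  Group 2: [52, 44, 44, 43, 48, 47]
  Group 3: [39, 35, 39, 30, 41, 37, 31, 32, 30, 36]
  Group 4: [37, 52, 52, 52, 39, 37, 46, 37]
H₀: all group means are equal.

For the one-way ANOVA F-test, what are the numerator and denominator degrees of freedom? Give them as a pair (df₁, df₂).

degrees of freedom = [3, 31]

k = 4 groups, N = 35 total
df = (k−1, N−k) = (4−1, 35−4) = (3, 31)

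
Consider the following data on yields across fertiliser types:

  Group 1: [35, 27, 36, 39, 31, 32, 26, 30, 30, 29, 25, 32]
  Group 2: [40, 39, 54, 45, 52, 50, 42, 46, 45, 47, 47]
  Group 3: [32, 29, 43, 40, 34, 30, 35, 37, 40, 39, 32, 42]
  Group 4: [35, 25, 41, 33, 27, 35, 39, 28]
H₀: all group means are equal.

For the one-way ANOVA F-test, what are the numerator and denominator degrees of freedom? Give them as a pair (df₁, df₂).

degrees of freedom = [3, 39]

k = 4 groups, N = 43 total
df = (k−1, N−k) = (4−1, 43−4) = (3, 39)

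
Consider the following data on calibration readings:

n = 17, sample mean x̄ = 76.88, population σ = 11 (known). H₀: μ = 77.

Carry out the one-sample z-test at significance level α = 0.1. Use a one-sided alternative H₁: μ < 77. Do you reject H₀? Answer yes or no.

SE = σ/√n = 11/√17 = 2.6679
z = (x̄−μ₀)/SE = (76.88−77)/2.6679 = -0.0450
p-value (one-sided, H₁ less) = 0.48206
At α=0.1: p ≥ α → fail to reject H₀

reject H₀: no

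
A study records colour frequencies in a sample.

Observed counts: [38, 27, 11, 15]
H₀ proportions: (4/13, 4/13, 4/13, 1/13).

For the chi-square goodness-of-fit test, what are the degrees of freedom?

degrees of freedom = 3

df = k − 1 = 4 − 1 = 3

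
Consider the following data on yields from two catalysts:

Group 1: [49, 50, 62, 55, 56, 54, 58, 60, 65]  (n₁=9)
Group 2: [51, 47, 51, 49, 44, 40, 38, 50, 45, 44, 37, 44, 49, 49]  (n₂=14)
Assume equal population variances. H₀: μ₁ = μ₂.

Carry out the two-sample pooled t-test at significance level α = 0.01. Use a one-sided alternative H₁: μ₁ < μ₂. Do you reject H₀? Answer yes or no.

reject H₀: no

x̄₁=56.556, s₁=5.294, n₁=9
x̄₂=45.571, s₂=4.686, n₂=14
s_p² = [8·5.294² + 13·4.686²]/21 = 24.2691
SE = √(s_p²·(1/9+1/14)) = 2.1048
t = (56.556−45.571)/2.1048 = 5.2187
df = 21
p-value (one-sided, H₁ less) = 0.99998
At α=0.01: p ≥ α → fail to reject H₀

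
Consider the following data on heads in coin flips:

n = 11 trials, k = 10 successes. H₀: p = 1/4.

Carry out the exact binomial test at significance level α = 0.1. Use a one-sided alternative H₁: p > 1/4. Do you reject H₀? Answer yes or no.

Exact binomial: n=11, k=10, p₀=1/4=0.2500
P(X≥10) from Σ C(n,i)·p₀^i·(1−p₀)^(n−i)
p-value (one-sided, H₁ greater) = 0.00001
At α=0.1: p < α → reject H₀

reject H₀: yes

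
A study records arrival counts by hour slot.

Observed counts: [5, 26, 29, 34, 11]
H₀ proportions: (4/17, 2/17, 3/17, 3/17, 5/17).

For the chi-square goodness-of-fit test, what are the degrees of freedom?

df = k − 1 = 5 − 1 = 4

degrees of freedom = 4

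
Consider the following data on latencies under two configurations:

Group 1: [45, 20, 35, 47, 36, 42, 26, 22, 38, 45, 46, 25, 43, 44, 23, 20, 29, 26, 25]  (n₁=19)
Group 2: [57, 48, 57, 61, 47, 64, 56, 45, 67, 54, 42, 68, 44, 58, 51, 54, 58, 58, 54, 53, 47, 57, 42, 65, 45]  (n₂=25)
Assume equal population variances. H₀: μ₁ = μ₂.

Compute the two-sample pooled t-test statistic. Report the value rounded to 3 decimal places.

test statistic = -7.741

x̄₁=33.526, s₁=9.969, n₁=19
x̄₂=54.080, s₂=7.659, n₂=25
s_p² = [18·9.969² + 24·7.659²]/42 = 76.1090
SE = √(s_p²·(1/19+1/25)) = 2.6552
t = (33.526−54.080)/2.6552 = -7.7409
df = 42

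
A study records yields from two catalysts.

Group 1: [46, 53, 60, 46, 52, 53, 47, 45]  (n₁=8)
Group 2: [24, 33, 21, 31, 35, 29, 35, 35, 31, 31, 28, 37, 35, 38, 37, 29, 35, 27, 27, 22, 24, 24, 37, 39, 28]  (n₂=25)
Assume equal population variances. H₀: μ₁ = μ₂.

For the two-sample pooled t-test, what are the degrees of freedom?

df = n₁ + n₂ − 2 = 8 + 25 − 2 = 31

degrees of freedom = 31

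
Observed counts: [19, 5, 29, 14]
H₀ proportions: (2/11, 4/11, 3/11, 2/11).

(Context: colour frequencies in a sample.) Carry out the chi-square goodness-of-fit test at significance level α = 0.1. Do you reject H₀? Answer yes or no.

n = 67; E_i = n·p_i = [12.18, 24.36, 18.27, 12.18]
χ² = (19−12.18)²/12.18 + (5−24.36)²/24.36 + (29−18.27)²/18.27 + (14−12.18)²/12.18 = 25.7749
df = 3
p-value (upper-tail) = 0.00001
At α=0.1: p < α → reject H₀

reject H₀: yes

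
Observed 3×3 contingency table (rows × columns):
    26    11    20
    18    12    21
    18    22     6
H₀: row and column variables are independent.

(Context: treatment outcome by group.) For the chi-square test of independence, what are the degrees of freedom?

degrees of freedom = 4

df = (r−1)(c−1) = (3−1)·(3−1) = 4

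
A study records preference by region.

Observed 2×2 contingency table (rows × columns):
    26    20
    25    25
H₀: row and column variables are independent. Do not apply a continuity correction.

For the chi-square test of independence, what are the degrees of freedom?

degrees of freedom = 1

df = (r−1)(c−1) = (2−1)·(2−1) = 1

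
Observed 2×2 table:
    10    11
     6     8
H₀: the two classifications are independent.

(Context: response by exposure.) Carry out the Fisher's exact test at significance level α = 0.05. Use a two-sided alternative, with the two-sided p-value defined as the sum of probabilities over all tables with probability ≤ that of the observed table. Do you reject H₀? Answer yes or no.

Margins: r₁=21, r₂=14, c₁=16, c₂=19, n=35
p_obs = C(21,10)·C(14,6)/C(35,16); sum pmf over tables with pmf ≤ p_obs
p-value (two-sided) = 1.00000
At α=0.05: p ≥ α → fail to reject H₀

reject H₀: no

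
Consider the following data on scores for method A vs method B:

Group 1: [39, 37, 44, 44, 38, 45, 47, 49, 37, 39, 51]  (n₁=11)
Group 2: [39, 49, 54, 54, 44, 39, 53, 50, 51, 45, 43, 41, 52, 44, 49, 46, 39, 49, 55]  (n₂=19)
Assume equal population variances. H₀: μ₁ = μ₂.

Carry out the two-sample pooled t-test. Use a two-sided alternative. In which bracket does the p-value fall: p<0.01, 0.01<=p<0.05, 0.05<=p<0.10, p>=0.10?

x̄₁=42.727, s₁=5.002, n₁=11
x̄₂=47.158, s₂=5.408, n₂=19
s_p² = [10·5.002² + 18·5.408²]/28 = 27.7396
SE = √(s_p²·(1/11+1/19)) = 1.9954
t = (42.727−47.158)/1.9954 = -2.2204
df = 28
p-value (two-sided) = 0.03466
→ bracket: 0.01<=p<0.05

p-value bracket: 0.01<=p<0.05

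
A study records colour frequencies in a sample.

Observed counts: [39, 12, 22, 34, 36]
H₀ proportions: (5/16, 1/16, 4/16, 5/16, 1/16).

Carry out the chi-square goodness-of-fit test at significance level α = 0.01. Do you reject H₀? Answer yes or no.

reject H₀: yes

n = 143; E_i = n·p_i = [44.69, 8.94, 35.75, 44.69, 8.94]
χ² = (39−44.69)²/44.69 + (12−8.94)²/8.94 + (22−35.75)²/35.75 + (34−44.69)²/44.69 + (36−8.94)²/8.94 = 91.5622
df = 4
p-value (upper-tail) = 0.00000
At α=0.01: p < α → reject H₀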